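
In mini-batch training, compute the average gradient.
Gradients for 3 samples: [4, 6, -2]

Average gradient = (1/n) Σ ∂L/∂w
Average gradient = 2.667

Average = (1/3)(4 + 6 + -2) = 8/3 = 2.667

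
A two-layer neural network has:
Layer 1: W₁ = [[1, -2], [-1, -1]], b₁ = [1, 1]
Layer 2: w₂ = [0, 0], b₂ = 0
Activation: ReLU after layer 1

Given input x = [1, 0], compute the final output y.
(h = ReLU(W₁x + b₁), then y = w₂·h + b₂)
y = 0

Layer 1 pre-activation: z₁ = [2, 0]
After ReLU: h = [2, 0]
Layer 2 output: y = 0×2 + 0×0 + 0 = 0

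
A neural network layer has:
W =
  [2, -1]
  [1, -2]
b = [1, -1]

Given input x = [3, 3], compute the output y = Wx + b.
y = [4, -4]

Wx = [2×3 + -1×3, 1×3 + -2×3]
   = [3, -3]
y = Wx + b = [3 + 1, -3 + -1] = [4, -4]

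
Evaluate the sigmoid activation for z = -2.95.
0.04974

sigmoid(-2.95) = 1/(1 + e^(2.95)) = 1/(1 + 19.11) = 0.04974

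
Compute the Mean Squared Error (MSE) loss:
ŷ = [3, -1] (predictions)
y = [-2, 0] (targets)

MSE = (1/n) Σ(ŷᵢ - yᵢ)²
MSE = 13

MSE = (1/2)((3--2)² + (-1-0)²) = (1/2)(25 + 1) = 13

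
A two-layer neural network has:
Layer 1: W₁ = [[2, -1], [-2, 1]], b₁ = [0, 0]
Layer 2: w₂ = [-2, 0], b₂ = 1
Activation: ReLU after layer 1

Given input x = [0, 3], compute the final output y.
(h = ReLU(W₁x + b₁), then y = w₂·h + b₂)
y = 1

Layer 1 pre-activation: z₁ = [-3, 3]
After ReLU: h = [0, 3]
Layer 2 output: y = -2×0 + 0×3 + 1 = 1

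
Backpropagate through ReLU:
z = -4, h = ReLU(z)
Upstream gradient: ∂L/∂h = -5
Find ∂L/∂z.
∂L/∂z = 0

h = ReLU(-4) = 0
Since z < 0: ∂h/∂z = 0
∂L/∂z = ∂L/∂h · ∂h/∂z = -5 × 0 = 0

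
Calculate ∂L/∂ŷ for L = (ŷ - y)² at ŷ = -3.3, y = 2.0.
∂L/∂ŷ = -10.6

∂L/∂ŷ = 2(ŷ - y) = 2(-3.3 - 2.0) = 2(-5.3) = -10.6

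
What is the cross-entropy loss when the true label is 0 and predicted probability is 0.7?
L = 1.204

L = -0·log(0.7) - 1·log(0.3) = -log(0.3) = 1.204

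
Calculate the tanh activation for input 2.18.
0.9748

tanh(2.18) = (e^(2.18) - e^(-2.18))/(e^(2.18) + e^(-2.18)) = 0.9748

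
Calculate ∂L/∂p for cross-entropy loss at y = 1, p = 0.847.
∂L/∂p = -1.181

∂L/∂p = -y/p + (1-y)/(1-p) = -1/0.847 + 0 = -1.181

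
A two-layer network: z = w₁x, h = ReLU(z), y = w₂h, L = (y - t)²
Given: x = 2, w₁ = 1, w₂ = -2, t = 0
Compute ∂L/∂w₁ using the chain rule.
∂L/∂w₁ = 32

Forward pass:
z = w₁x = 1×2 = 2
h = ReLU(2) = 2
y = w₂h = -2×2 = -4

Backward pass:
∂L/∂y = 2(y - t) = 2(-4 - 0) = -8
∂y/∂h = w₂ = -2
∂h/∂z = 1 (ReLU derivative)
∂z/∂w₁ = x = 2

∂L/∂w₁ = -8 × -2 × 1 × 2 = 32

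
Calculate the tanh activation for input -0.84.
-0.6858

tanh(-0.84) = (e^(-0.84) - e^(0.84))/(e^(-0.84) + e^(0.84)) = -0.6858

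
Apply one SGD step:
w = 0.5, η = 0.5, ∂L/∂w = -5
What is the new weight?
w_new = 3

w_new = w - η·∂L/∂w = 0.5 - 0.5×(-5) = 0.5 - (-2.5) = 3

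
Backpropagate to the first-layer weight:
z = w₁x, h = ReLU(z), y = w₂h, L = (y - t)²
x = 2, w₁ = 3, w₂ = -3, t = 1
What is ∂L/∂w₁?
∂L/∂w₁ = 228

Forward pass:
z = w₁x = 3×2 = 6
h = ReLU(6) = 6
y = w₂h = -3×6 = -18

Backward pass:
∂L/∂y = 2(y - t) = 2(-18 - 1) = -38
∂y/∂h = w₂ = -3
∂h/∂z = 1 (ReLU derivative)
∂z/∂w₁ = x = 2

∂L/∂w₁ = -38 × -3 × 1 × 2 = 228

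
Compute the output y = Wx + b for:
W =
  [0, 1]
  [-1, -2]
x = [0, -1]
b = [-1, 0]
y = [-2, 2]

Wx = [0×0 + 1×-1, -1×0 + -2×-1]
   = [-1, 2]
y = Wx + b = [-1 + -1, 2 + 0] = [-2, 2]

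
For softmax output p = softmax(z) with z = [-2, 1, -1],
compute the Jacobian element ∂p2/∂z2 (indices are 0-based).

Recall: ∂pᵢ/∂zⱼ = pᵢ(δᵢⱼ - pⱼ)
∂p2/∂z2 = 0.1012

p = softmax(z) = [0.04201, 0.8438, 0.1142]
p2 = 0.1142

∂p2/∂z2 = p2(1 - p2) = 0.1142 × (1 - 0.1142) = 0.1012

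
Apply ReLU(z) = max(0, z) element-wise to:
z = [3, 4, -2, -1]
h = [3, 4, 0, 0]

ReLU applied element-wise: max(0,3)=3, max(0,4)=4, max(0,-2)=0, max(0,-1)=0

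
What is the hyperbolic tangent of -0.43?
-0.4053

tanh(-0.43) = (e^(-0.43) - e^(0.43))/(e^(-0.43) + e^(0.43)) = -0.4053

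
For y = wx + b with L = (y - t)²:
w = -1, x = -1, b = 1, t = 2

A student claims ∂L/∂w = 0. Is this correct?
Correct

y = (-1)(-1) + 1 = 2
∂L/∂y = 2(y - t) = 2(2 - 2) = 0
∂y/∂w = x = -1
∂L/∂w = 0 × -1 = 0

Claimed value: 0
Correct: The correct gradient is 0.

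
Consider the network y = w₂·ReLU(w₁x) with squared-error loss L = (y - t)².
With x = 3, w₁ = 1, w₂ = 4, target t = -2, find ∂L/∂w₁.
∂L/∂w₁ = 336

Forward pass:
z = w₁x = 1×3 = 3
h = ReLU(3) = 3
y = w₂h = 4×3 = 12

Backward pass:
∂L/∂y = 2(y - t) = 2(12 - -2) = 28
∂y/∂h = w₂ = 4
∂h/∂z = 1 (ReLU derivative)
∂z/∂w₁ = x = 3

∂L/∂w₁ = 28 × 4 × 1 × 3 = 336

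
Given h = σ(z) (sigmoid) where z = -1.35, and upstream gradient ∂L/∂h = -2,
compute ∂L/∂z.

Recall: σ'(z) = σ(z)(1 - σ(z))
∂L/∂z = -0.327

σ(-1.35) = 0.2059
σ'(-1.35) = σ(-1.35)(1 - σ(-1.35)) = 0.2059 × 0.7941 = 0.1635
∂L/∂z = ∂L/∂h · σ'(z) = -2 × 0.1635 = -0.327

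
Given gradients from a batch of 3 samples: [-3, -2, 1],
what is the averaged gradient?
Average gradient = -1.333

Average = (1/3)(-3 + -2 + 1) = -4/3 = -1.333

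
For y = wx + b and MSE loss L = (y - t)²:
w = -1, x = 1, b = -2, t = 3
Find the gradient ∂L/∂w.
∂L/∂w = -12

y = wx + b = (-1)(1) + -2 = -3
∂L/∂y = 2(y - t) = 2(-3 - 3) = -12
∂y/∂w = x = 1
∂L/∂w = ∂L/∂y · ∂y/∂w = -12 × 1 = -12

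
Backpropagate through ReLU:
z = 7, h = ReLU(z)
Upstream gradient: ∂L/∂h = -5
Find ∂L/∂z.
∂L/∂z = -5

h = ReLU(7) = 7
Since z > 0: ∂h/∂z = 1
∂L/∂z = ∂L/∂h · ∂h/∂z = -5 × 1 = -5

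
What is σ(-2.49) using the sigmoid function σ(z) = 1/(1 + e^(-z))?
0.07656

sigmoid(-2.49) = 1/(1 + e^(2.49)) = 1/(1 + 12.06) = 0.07656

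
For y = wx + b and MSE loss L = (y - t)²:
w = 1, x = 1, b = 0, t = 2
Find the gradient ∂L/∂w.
∂L/∂w = -2

y = wx + b = (1)(1) + 0 = 1
∂L/∂y = 2(y - t) = 2(1 - 2) = -2
∂y/∂w = x = 1
∂L/∂w = ∂L/∂y · ∂y/∂w = -2 × 1 = -2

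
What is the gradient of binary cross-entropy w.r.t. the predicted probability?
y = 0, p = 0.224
∂L/∂p = 1.289

∂L/∂p = -y/p + (1-y)/(1-p) = 0 + 1/0.776 = 1.289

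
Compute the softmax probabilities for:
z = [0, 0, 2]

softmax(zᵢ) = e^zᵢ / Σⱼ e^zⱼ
p = [0.1065, 0.1065, 0.787]

exp(z) = [1, 1, 7.389]
Sum = 9.389
p = [0.1065, 0.1065, 0.787]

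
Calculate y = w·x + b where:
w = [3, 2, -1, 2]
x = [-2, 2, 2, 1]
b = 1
y = -1

y = (3)(-2) + (2)(2) + (-1)(2) + (2)(1) + 1 = -1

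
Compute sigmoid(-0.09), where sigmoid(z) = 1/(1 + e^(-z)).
0.4775

sigmoid(-0.09) = 1/(1 + e^(0.09)) = 1/(1 + 1.094) = 0.4775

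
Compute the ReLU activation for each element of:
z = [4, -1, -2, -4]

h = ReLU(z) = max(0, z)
h = [4, 0, 0, 0]

ReLU applied element-wise: max(0,4)=4, max(0,-1)=0, max(0,-2)=0, max(0,-4)=0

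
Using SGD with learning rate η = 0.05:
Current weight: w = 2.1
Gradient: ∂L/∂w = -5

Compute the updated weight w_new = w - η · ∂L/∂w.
w_new = 2.35

w_new = w - η·∂L/∂w = 2.1 - 0.05×(-5) = 2.1 - (-0.25) = 2.35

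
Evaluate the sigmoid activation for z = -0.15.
0.4626

sigmoid(-0.15) = 1/(1 + e^(0.15)) = 1/(1 + 1.162) = 0.4626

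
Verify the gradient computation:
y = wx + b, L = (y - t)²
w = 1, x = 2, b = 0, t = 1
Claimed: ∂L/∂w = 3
Incorrect

y = (1)(2) + 0 = 2
∂L/∂y = 2(y - t) = 2(2 - 1) = 2
∂y/∂w = x = 2
∂L/∂w = 2 × 2 = 4

Claimed value: 3
Incorrect: The correct gradient is 4.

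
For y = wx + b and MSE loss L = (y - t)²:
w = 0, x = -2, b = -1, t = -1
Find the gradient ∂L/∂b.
∂L/∂b = 0

y = wx + b = (0)(-2) + -1 = -1
∂L/∂y = 2(y - t) = 2(-1 - -1) = 0
∂y/∂b = 1
∂L/∂b = ∂L/∂y · ∂y/∂b = 0 × 1 = 0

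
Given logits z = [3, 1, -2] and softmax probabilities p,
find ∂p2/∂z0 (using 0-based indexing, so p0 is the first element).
∂p2/∂z0 = -0.005166

p = softmax(z) = [0.8756, 0.1185, 0.0059]
p2 = 0.0059, p0 = 0.8756

∂p2/∂z0 = -p2 × p0 = -0.0059 × 0.8756 = -0.005166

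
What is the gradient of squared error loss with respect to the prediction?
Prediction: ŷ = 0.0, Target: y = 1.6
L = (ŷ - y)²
∂L/∂ŷ = -3.2

∂L/∂ŷ = 2(ŷ - y) = 2(0.0 - 1.6) = 2(-1.6) = -3.2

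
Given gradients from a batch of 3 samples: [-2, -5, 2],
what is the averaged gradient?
Average gradient = -1.667

Average = (1/3)(-2 + -5 + 2) = -5/3 = -1.667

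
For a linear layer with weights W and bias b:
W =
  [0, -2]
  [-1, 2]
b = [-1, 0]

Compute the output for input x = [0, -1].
y = [1, -2]

Wx = [0×0 + -2×-1, -1×0 + 2×-1]
   = [2, -2]
y = Wx + b = [2 + -1, -2 + 0] = [1, -2]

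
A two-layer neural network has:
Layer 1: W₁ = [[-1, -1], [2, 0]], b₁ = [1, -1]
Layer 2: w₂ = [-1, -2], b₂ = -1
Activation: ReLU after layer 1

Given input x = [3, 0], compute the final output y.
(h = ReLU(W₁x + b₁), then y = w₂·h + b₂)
y = -11

Layer 1 pre-activation: z₁ = [-2, 5]
After ReLU: h = [0, 5]
Layer 2 output: y = -1×0 + -2×5 + -1 = -11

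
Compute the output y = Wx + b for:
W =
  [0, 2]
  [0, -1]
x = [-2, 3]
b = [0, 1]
y = [6, -2]

Wx = [0×-2 + 2×3, 0×-2 + -1×3]
   = [6, -3]
y = Wx + b = [6 + 0, -3 + 1] = [6, -2]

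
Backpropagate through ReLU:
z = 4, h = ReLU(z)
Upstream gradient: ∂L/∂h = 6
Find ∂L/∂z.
∂L/∂z = 6

h = ReLU(4) = 4
Since z > 0: ∂h/∂z = 1
∂L/∂z = ∂L/∂h · ∂h/∂z = 6 × 1 = 6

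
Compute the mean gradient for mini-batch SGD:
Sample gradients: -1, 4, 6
Average gradient = 3

Average = (1/3)(-1 + 4 + 6) = 9/3 = 3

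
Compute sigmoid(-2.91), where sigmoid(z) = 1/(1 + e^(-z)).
0.05166

sigmoid(-2.91) = 1/(1 + e^(2.91)) = 1/(1 + 18.36) = 0.05166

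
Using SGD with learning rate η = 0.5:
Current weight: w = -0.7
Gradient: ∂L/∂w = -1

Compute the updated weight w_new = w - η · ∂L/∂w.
w_new = -0.2

w_new = w - η·∂L/∂w = -0.7 - 0.5×(-1) = -0.7 - (-0.5) = -0.2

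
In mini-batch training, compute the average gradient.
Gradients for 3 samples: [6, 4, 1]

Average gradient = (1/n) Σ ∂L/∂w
Average gradient = 3.667

Average = (1/3)(6 + 4 + 1) = 11/3 = 3.667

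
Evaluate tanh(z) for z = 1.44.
0.8937

tanh(1.44) = (e^(1.44) - e^(-1.44))/(e^(1.44) + e^(-1.44)) = 0.8937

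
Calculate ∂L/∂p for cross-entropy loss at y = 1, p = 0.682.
∂L/∂p = -1.466

∂L/∂p = -y/p + (1-y)/(1-p) = -1/0.682 + 0 = -1.466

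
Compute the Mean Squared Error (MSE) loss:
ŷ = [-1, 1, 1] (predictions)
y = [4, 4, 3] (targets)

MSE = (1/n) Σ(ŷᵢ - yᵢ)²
MSE = 12.67

MSE = (1/3)((-1-4)² + (1-4)² + (1-3)²) = (1/3)(25 + 9 + 4) = 12.67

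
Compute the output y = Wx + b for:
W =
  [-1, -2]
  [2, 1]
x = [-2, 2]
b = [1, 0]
y = [-1, -2]

Wx = [-1×-2 + -2×2, 2×-2 + 1×2]
   = [-2, -2]
y = Wx + b = [-2 + 1, -2 + 0] = [-1, -2]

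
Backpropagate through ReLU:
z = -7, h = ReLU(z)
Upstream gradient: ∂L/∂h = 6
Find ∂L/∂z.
∂L/∂z = 0

h = ReLU(-7) = 0
Since z < 0: ∂h/∂z = 0
∂L/∂z = ∂L/∂h · ∂h/∂z = 6 × 0 = 0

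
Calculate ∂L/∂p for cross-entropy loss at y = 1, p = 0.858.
∂L/∂p = -1.166

∂L/∂p = -y/p + (1-y)/(1-p) = -1/0.858 + 0 = -1.166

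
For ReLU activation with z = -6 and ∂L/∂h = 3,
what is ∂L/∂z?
∂L/∂z = 0

h = ReLU(-6) = 0
Since z < 0: ∂h/∂z = 0
∂L/∂z = ∂L/∂h · ∂h/∂z = 3 × 0 = 0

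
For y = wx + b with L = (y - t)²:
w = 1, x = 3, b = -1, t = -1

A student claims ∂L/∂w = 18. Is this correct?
Correct

y = (1)(3) + -1 = 2
∂L/∂y = 2(y - t) = 2(2 - -1) = 6
∂y/∂w = x = 3
∂L/∂w = 6 × 3 = 18

Claimed value: 18
Correct: The correct gradient is 18.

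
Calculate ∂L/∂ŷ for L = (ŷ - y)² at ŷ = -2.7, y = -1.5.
∂L/∂ŷ = -2.4

∂L/∂ŷ = 2(ŷ - y) = 2(-2.7 - -1.5) = 2(-1.2) = -2.4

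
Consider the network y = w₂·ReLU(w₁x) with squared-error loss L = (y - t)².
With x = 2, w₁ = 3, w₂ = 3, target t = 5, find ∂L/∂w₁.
∂L/∂w₁ = 156

Forward pass:
z = w₁x = 3×2 = 6
h = ReLU(6) = 6
y = w₂h = 3×6 = 18

Backward pass:
∂L/∂y = 2(y - t) = 2(18 - 5) = 26
∂y/∂h = w₂ = 3
∂h/∂z = 1 (ReLU derivative)
∂z/∂w₁ = x = 2

∂L/∂w₁ = 26 × 3 × 1 × 2 = 156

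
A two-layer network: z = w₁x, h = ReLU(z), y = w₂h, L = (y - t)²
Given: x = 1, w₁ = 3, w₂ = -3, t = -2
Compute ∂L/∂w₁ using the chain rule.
∂L/∂w₁ = 42

Forward pass:
z = w₁x = 3×1 = 3
h = ReLU(3) = 3
y = w₂h = -3×3 = -9

Backward pass:
∂L/∂y = 2(y - t) = 2(-9 - -2) = -14
∂y/∂h = w₂ = -3
∂h/∂z = 1 (ReLU derivative)
∂z/∂w₁ = x = 1

∂L/∂w₁ = -14 × -3 × 1 × 1 = 42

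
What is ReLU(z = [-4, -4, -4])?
h = [0, 0, 0]

ReLU applied element-wise: max(0,-4)=0, max(0,-4)=0, max(0,-4)=0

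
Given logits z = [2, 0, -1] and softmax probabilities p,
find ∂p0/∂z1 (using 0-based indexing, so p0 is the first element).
∂p0/∂z1 = -0.09636

p = softmax(z) = [0.8438, 0.1142, 0.04201]
p0 = 0.8438, p1 = 0.1142

∂p0/∂z1 = -p0 × p1 = -0.8438 × 0.1142 = -0.09636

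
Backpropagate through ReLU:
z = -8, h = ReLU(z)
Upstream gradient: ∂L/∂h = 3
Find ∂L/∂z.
∂L/∂z = 0

h = ReLU(-8) = 0
Since z < 0: ∂h/∂z = 0
∂L/∂z = ∂L/∂h · ∂h/∂z = 3 × 0 = 0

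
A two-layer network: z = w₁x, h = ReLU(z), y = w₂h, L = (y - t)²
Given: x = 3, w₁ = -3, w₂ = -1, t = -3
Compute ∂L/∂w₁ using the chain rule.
∂L/∂w₁ = 0

Forward pass:
z = w₁x = -3×3 = -9
h = ReLU(-9) = 0
y = w₂h = -1×0 = 0

Backward pass:
∂L/∂y = 2(y - t) = 2(0 - -3) = 6
∂y/∂h = w₂ = -1
∂h/∂z = 0 (ReLU derivative)
∂z/∂w₁ = x = 3

∂L/∂w₁ = 6 × -1 × 0 × 3 = 0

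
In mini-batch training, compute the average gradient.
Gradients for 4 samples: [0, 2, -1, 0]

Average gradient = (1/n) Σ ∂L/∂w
Average gradient = 0.25

Average = (1/4)(0 + 2 + -1 + 0) = 1/4 = 0.25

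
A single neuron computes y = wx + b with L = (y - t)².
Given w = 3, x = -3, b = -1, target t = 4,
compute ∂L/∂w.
∂L/∂w = 84

y = wx + b = (3)(-3) + -1 = -10
∂L/∂y = 2(y - t) = 2(-10 - 4) = -28
∂y/∂w = x = -3
∂L/∂w = ∂L/∂y · ∂y/∂w = -28 × -3 = 84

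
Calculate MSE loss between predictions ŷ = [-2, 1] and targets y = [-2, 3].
MSE = 2

MSE = (1/2)((-2--2)² + (1-3)²) = (1/2)(0 + 4) = 2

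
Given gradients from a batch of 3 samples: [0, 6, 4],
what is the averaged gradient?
Average gradient = 3.333

Average = (1/3)(0 + 6 + 4) = 10/3 = 3.333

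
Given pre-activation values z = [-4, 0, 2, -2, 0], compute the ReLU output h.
h = [0, 0, 2, 0, 0]

ReLU applied element-wise: max(0,-4)=0, max(0,0)=0, max(0,2)=2, max(0,-2)=0, max(0,0)=0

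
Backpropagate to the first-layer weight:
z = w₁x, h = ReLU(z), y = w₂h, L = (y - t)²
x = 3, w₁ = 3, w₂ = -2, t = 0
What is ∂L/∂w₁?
∂L/∂w₁ = 216

Forward pass:
z = w₁x = 3×3 = 9
h = ReLU(9) = 9
y = w₂h = -2×9 = -18

Backward pass:
∂L/∂y = 2(y - t) = 2(-18 - 0) = -36
∂y/∂h = w₂ = -2
∂h/∂z = 1 (ReLU derivative)
∂z/∂w₁ = x = 3

∂L/∂w₁ = -36 × -2 × 1 × 3 = 216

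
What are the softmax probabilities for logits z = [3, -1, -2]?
p = [0.9756, 0.0179, 0.0066]

exp(z) = [20.09, 0.3679, 0.1353]
Sum = 20.59
p = [0.9756, 0.0179, 0.0066]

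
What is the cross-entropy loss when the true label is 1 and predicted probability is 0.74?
L = 0.3011

L = -1·log(0.74) - 0·log(0.26) = -log(0.74) = 0.3011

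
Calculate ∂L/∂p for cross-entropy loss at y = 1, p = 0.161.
∂L/∂p = -6.211

∂L/∂p = -y/p + (1-y)/(1-p) = -1/0.161 + 0 = -6.211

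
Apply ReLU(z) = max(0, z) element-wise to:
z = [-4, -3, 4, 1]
h = [0, 0, 4, 1]

ReLU applied element-wise: max(0,-4)=0, max(0,-3)=0, max(0,4)=4, max(0,1)=1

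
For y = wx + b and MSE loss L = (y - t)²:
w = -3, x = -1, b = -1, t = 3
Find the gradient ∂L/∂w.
∂L/∂w = 2

y = wx + b = (-3)(-1) + -1 = 2
∂L/∂y = 2(y - t) = 2(2 - 3) = -2
∂y/∂w = x = -1
∂L/∂w = ∂L/∂y · ∂y/∂w = -2 × -1 = 2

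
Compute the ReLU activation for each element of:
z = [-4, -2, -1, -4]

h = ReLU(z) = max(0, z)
h = [0, 0, 0, 0]

ReLU applied element-wise: max(0,-4)=0, max(0,-2)=0, max(0,-1)=0, max(0,-4)=0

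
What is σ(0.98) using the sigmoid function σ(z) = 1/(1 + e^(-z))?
0.7271

sigmoid(0.98) = 1/(1 + e^(-0.98)) = 1/(1 + 0.3753) = 0.7271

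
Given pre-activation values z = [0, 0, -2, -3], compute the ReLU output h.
h = [0, 0, 0, 0]

ReLU applied element-wise: max(0,0)=0, max(0,0)=0, max(0,-2)=0, max(0,-3)=0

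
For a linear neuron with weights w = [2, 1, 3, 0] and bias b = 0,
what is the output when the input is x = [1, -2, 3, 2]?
y = 9

y = (2)(1) + (1)(-2) + (3)(3) + (0)(2) + 0 = 9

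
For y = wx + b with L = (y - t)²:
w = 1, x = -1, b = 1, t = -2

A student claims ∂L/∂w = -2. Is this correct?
Incorrect

y = (1)(-1) + 1 = 0
∂L/∂y = 2(y - t) = 2(0 - -2) = 4
∂y/∂w = x = -1
∂L/∂w = 4 × -1 = -4

Claimed value: -2
Incorrect: The correct gradient is -4.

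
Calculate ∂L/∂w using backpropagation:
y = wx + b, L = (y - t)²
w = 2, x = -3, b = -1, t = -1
∂L/∂w = 36

y = wx + b = (2)(-3) + -1 = -7
∂L/∂y = 2(y - t) = 2(-7 - -1) = -12
∂y/∂w = x = -3
∂L/∂w = ∂L/∂y · ∂y/∂w = -12 × -3 = 36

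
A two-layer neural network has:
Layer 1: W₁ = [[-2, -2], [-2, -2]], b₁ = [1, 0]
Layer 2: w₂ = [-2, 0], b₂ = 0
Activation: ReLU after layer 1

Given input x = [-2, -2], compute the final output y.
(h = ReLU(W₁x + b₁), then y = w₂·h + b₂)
y = -18

Layer 1 pre-activation: z₁ = [9, 8]
After ReLU: h = [9, 8]
Layer 2 output: y = -2×9 + 0×8 + 0 = -18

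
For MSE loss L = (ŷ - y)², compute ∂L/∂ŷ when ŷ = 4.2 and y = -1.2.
∂L/∂ŷ = 10.8

∂L/∂ŷ = 2(ŷ - y) = 2(4.2 - -1.2) = 2(5.4) = 10.8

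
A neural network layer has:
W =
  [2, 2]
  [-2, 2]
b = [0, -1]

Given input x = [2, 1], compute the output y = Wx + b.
y = [6, -3]

Wx = [2×2 + 2×1, -2×2 + 2×1]
   = [6, -2]
y = Wx + b = [6 + 0, -2 + -1] = [6, -3]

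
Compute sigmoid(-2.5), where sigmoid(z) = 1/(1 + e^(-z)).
0.07586

sigmoid(-2.5) = 1/(1 + e^(2.5)) = 1/(1 + 12.18) = 0.07586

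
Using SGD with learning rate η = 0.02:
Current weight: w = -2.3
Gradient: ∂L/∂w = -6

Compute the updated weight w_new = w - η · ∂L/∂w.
w_new = -2.18

w_new = w - η·∂L/∂w = -2.3 - 0.02×(-6) = -2.3 - (-0.12) = -2.18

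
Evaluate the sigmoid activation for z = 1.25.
0.7773

sigmoid(1.25) = 1/(1 + e^(-1.25)) = 1/(1 + 0.2865) = 0.7773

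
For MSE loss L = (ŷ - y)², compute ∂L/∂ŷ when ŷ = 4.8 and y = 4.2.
∂L/∂ŷ = 1.2

∂L/∂ŷ = 2(ŷ - y) = 2(4.8 - 4.2) = 2(0.6) = 1.2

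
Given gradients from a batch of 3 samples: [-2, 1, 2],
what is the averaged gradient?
Average gradient = 0.3333

Average = (1/3)(-2 + 1 + 2) = 1/3 = 0.3333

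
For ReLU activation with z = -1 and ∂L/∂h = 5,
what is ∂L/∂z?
∂L/∂z = 0

h = ReLU(-1) = 0
Since z < 0: ∂h/∂z = 0
∂L/∂z = ∂L/∂h · ∂h/∂z = 5 × 0 = 0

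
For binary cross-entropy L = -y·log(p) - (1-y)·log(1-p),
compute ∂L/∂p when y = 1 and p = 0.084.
∂L/∂p = -11.9

∂L/∂p = -y/p + (1-y)/(1-p) = -1/0.084 + 0 = -11.9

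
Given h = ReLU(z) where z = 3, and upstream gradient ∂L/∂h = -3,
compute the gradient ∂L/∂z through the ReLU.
∂L/∂z = -3

h = ReLU(3) = 3
Since z > 0: ∂h/∂z = 1
∂L/∂z = ∂L/∂h · ∂h/∂z = -3 × 1 = -3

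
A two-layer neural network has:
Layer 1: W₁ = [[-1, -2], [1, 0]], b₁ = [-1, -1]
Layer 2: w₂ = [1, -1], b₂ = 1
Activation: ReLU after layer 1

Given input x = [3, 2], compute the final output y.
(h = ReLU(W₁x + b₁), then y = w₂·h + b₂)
y = -1

Layer 1 pre-activation: z₁ = [-8, 2]
After ReLU: h = [0, 2]
Layer 2 output: y = 1×0 + -1×2 + 1 = -1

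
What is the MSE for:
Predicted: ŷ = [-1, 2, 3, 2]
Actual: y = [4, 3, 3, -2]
MSE = 10.5

MSE = (1/4)((-1-4)² + (2-3)² + (3-3)² + (2--2)²) = (1/4)(25 + 1 + 0 + 16) = 10.5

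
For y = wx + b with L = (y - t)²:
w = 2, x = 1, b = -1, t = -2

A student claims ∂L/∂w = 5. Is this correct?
Incorrect

y = (2)(1) + -1 = 1
∂L/∂y = 2(y - t) = 2(1 - -2) = 6
∂y/∂w = x = 1
∂L/∂w = 6 × 1 = 6

Claimed value: 5
Incorrect: The correct gradient is 6.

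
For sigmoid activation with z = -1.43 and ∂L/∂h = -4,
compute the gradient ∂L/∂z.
∂L/∂z = -0.6232

σ(-1.43) = 0.1931
σ'(-1.43) = σ(-1.43)(1 - σ(-1.43)) = 0.1931 × 0.8069 = 0.1558
∂L/∂z = ∂L/∂h · σ'(z) = -4 × 0.1558 = -0.6232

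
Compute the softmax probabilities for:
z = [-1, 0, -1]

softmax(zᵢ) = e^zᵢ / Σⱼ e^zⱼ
p = [0.2119, 0.5761, 0.2119]

exp(z) = [0.3679, 1, 0.3679]
Sum = 1.736
p = [0.2119, 0.5761, 0.2119]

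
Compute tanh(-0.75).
-0.6351

tanh(-0.75) = (e^(-0.75) - e^(0.75))/(e^(-0.75) + e^(0.75)) = -0.6351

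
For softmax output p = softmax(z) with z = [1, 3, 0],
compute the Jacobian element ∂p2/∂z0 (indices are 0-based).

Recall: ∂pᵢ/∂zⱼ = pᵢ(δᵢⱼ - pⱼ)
∂p2/∂z0 = -0.004797

p = softmax(z) = [0.1142, 0.8438, 0.04201]
p2 = 0.04201, p0 = 0.1142

∂p2/∂z0 = -p2 × p0 = -0.04201 × 0.1142 = -0.004797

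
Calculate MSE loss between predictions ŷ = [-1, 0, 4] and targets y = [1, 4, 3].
MSE = 7

MSE = (1/3)((-1-1)² + (0-4)² + (4-3)²) = (1/3)(4 + 16 + 1) = 7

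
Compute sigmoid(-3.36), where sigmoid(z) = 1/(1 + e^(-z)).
0.03357

sigmoid(-3.36) = 1/(1 + e^(3.36)) = 1/(1 + 28.79) = 0.03357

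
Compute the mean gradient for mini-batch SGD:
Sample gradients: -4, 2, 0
Average gradient = -0.6667

Average = (1/3)(-4 + 2 + 0) = -2/3 = -0.6667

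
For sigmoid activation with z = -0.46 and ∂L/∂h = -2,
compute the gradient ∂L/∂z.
∂L/∂z = -0.4745

σ(-0.46) = 0.387
σ'(-0.46) = σ(-0.46)(1 - σ(-0.46)) = 0.387 × 0.613 = 0.2372
∂L/∂z = ∂L/∂h · σ'(z) = -2 × 0.2372 = -0.4745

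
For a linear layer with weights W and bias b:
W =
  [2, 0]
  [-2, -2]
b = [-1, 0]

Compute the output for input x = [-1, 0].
y = [-3, 2]

Wx = [2×-1 + 0×0, -2×-1 + -2×0]
   = [-2, 2]
y = Wx + b = [-2 + -1, 2 + 0] = [-3, 2]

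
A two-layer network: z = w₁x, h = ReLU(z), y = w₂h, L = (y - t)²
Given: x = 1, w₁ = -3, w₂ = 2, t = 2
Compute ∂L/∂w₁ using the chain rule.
∂L/∂w₁ = 0

Forward pass:
z = w₁x = -3×1 = -3
h = ReLU(-3) = 0
y = w₂h = 2×0 = 0

Backward pass:
∂L/∂y = 2(y - t) = 2(0 - 2) = -4
∂y/∂h = w₂ = 2
∂h/∂z = 0 (ReLU derivative)
∂z/∂w₁ = x = 1

∂L/∂w₁ = -4 × 2 × 0 × 1 = 0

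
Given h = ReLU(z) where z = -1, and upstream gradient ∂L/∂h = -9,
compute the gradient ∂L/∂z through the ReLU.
∂L/∂z = 0

h = ReLU(-1) = 0
Since z < 0: ∂h/∂z = 0
∂L/∂z = ∂L/∂h · ∂h/∂z = -9 × 0 = 0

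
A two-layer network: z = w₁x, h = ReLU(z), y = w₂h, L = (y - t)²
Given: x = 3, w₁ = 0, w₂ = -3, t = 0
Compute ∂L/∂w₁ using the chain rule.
∂L/∂w₁ = 0

Forward pass:
z = w₁x = 0×3 = 0
h = ReLU(0) = 0
y = w₂h = -3×0 = 0

Backward pass:
∂L/∂y = 2(y - t) = 2(0 - 0) = 0
∂y/∂h = w₂ = -3
∂h/∂z = 0 (ReLU derivative)
∂z/∂w₁ = x = 3

∂L/∂w₁ = 0 × -3 × 0 × 3 = 0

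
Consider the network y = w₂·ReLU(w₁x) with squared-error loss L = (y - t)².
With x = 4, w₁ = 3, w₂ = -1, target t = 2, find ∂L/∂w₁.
∂L/∂w₁ = 112

Forward pass:
z = w₁x = 3×4 = 12
h = ReLU(12) = 12
y = w₂h = -1×12 = -12

Backward pass:
∂L/∂y = 2(y - t) = 2(-12 - 2) = -28
∂y/∂h = w₂ = -1
∂h/∂z = 1 (ReLU derivative)
∂z/∂w₁ = x = 4

∂L/∂w₁ = -28 × -1 × 1 × 4 = 112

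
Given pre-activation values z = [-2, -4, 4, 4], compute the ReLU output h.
h = [0, 0, 4, 4]

ReLU applied element-wise: max(0,-2)=0, max(0,-4)=0, max(0,4)=4, max(0,4)=4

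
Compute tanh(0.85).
0.6911

tanh(0.85) = (e^(0.85) - e^(-0.85))/(e^(0.85) + e^(-0.85)) = 0.6911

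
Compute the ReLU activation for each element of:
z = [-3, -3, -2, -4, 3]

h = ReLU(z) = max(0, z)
h = [0, 0, 0, 0, 3]

ReLU applied element-wise: max(0,-3)=0, max(0,-3)=0, max(0,-2)=0, max(0,-4)=0, max(0,3)=3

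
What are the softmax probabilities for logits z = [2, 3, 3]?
p = [0.1554, 0.4223, 0.4223]

exp(z) = [7.389, 20.09, 20.09]
Sum = 47.56
p = [0.1554, 0.4223, 0.4223]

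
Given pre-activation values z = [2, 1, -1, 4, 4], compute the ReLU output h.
h = [2, 1, 0, 4, 4]

ReLU applied element-wise: max(0,2)=2, max(0,1)=1, max(0,-1)=0, max(0,4)=4, max(0,4)=4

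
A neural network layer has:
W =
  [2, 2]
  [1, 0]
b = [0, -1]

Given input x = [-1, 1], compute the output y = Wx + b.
y = [0, -2]

Wx = [2×-1 + 2×1, 1×-1 + 0×1]
   = [0, -1]
y = Wx + b = [0 + 0, -1 + -1] = [0, -2]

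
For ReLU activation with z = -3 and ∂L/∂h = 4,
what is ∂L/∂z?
∂L/∂z = 0

h = ReLU(-3) = 0
Since z < 0: ∂h/∂z = 0
∂L/∂z = ∂L/∂h · ∂h/∂z = 4 × 0 = 0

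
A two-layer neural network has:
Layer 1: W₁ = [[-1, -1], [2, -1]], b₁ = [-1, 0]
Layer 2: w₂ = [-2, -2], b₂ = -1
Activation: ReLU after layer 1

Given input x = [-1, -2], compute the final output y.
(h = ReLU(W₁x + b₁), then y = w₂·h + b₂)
y = -5

Layer 1 pre-activation: z₁ = [2, 0]
After ReLU: h = [2, 0]
Layer 2 output: y = -2×2 + -2×0 + -1 = -5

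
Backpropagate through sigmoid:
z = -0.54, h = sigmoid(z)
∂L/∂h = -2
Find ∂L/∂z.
∂L/∂z = -0.4653

σ(-0.54) = 0.3682
σ'(-0.54) = σ(-0.54)(1 - σ(-0.54)) = 0.3682 × 0.6318 = 0.2326
∂L/∂z = ∂L/∂h · σ'(z) = -2 × 0.2326 = -0.4653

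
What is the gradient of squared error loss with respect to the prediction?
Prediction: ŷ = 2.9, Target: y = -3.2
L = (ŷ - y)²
∂L/∂ŷ = 12.2

∂L/∂ŷ = 2(ŷ - y) = 2(2.9 - -3.2) = 2(6.1) = 12.2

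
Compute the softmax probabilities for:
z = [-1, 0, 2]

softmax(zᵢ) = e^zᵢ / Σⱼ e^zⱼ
p = [0.042, 0.1142, 0.8438]

exp(z) = [0.3679, 1, 7.389]
Sum = 8.757
p = [0.042, 0.1142, 0.8438]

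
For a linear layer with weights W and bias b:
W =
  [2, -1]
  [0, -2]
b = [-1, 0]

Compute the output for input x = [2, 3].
y = [0, -6]

Wx = [2×2 + -1×3, 0×2 + -2×3]
   = [1, -6]
y = Wx + b = [1 + -1, -6 + 0] = [0, -6]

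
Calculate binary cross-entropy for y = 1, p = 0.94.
L = 0.06188

L = -1·log(0.94) - 0·log(0.06) = -log(0.94) = 0.06188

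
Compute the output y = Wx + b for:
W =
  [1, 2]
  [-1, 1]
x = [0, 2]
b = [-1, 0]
y = [3, 2]

Wx = [1×0 + 2×2, -1×0 + 1×2]
   = [4, 2]
y = Wx + b = [4 + -1, 2 + 0] = [3, 2]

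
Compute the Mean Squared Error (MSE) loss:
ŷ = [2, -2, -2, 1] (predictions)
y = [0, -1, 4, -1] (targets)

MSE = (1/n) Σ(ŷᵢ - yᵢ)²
MSE = 11.25

MSE = (1/4)((2-0)² + (-2--1)² + (-2-4)² + (1--1)²) = (1/4)(4 + 1 + 36 + 4) = 11.25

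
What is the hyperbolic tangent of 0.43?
0.4053

tanh(0.43) = (e^(0.43) - e^(-0.43))/(e^(0.43) + e^(-0.43)) = 0.4053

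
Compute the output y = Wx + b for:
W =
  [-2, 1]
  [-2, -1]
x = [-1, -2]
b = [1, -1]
y = [1, 3]

Wx = [-2×-1 + 1×-2, -2×-1 + -1×-2]
   = [0, 4]
y = Wx + b = [0 + 1, 4 + -1] = [1, 3]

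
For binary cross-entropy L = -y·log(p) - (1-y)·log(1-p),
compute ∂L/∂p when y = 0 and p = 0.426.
∂L/∂p = 1.742

∂L/∂p = -y/p + (1-y)/(1-p) = 0 + 1/0.574 = 1.742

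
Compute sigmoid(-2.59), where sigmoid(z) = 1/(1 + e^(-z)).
0.06978

sigmoid(-2.59) = 1/(1 + e^(2.59)) = 1/(1 + 13.33) = 0.06978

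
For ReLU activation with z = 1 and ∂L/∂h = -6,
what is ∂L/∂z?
∂L/∂z = -6

h = ReLU(1) = 1
Since z > 0: ∂h/∂z = 1
∂L/∂z = ∂L/∂h · ∂h/∂z = -6 × 1 = -6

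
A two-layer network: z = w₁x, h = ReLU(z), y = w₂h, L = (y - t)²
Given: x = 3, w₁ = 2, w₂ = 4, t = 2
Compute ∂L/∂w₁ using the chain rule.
∂L/∂w₁ = 528

Forward pass:
z = w₁x = 2×3 = 6
h = ReLU(6) = 6
y = w₂h = 4×6 = 24

Backward pass:
∂L/∂y = 2(y - t) = 2(24 - 2) = 44
∂y/∂h = w₂ = 4
∂h/∂z = 1 (ReLU derivative)
∂z/∂w₁ = x = 3

∂L/∂w₁ = 44 × 4 × 1 × 3 = 528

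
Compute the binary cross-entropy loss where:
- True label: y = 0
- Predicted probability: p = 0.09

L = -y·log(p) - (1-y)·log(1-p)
L = 0.09431

L = -0·log(0.09) - 1·log(0.91) = -log(0.91) = 0.09431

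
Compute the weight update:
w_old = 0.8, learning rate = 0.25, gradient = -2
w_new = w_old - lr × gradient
w_new = 1.3

w_new = w - η·∂L/∂w = 0.8 - 0.25×(-2) = 0.8 - (-0.5) = 1.3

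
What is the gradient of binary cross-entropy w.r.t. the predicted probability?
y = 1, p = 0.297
∂L/∂p = -3.367

∂L/∂p = -y/p + (1-y)/(1-p) = -1/0.297 + 0 = -3.367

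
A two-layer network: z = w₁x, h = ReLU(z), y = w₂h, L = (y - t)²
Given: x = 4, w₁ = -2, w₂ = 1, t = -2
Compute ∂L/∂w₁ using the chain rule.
∂L/∂w₁ = 0

Forward pass:
z = w₁x = -2×4 = -8
h = ReLU(-8) = 0
y = w₂h = 1×0 = 0

Backward pass:
∂L/∂y = 2(y - t) = 2(0 - -2) = 4
∂y/∂h = w₂ = 1
∂h/∂z = 0 (ReLU derivative)
∂z/∂w₁ = x = 4

∂L/∂w₁ = 4 × 1 × 0 × 4 = 0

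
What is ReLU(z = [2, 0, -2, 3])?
h = [2, 0, 0, 3]

ReLU applied element-wise: max(0,2)=2, max(0,0)=0, max(0,-2)=0, max(0,3)=3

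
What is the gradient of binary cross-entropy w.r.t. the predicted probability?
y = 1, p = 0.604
∂L/∂p = -1.656

∂L/∂p = -y/p + (1-y)/(1-p) = -1/0.604 + 0 = -1.656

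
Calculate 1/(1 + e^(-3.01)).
0.953

sigmoid(3.01) = 1/(1 + e^(-3.01)) = 1/(1 + 0.04929) = 0.953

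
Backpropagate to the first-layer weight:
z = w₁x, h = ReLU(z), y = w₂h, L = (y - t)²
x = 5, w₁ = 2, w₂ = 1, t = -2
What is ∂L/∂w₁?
∂L/∂w₁ = 120

Forward pass:
z = w₁x = 2×5 = 10
h = ReLU(10) = 10
y = w₂h = 1×10 = 10

Backward pass:
∂L/∂y = 2(y - t) = 2(10 - -2) = 24
∂y/∂h = w₂ = 1
∂h/∂z = 1 (ReLU derivative)
∂z/∂w₁ = x = 5

∂L/∂w₁ = 24 × 1 × 1 × 5 = 120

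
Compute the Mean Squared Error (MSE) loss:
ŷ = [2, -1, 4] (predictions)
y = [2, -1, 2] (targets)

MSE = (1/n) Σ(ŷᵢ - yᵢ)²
MSE = 1.333

MSE = (1/3)((2-2)² + (-1--1)² + (4-2)²) = (1/3)(0 + 0 + 4) = 1.333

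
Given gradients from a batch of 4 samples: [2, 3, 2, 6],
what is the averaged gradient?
Average gradient = 3.25

Average = (1/4)(2 + 3 + 2 + 6) = 13/4 = 3.25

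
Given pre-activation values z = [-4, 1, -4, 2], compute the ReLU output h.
h = [0, 1, 0, 2]

ReLU applied element-wise: max(0,-4)=0, max(0,1)=1, max(0,-4)=0, max(0,2)=2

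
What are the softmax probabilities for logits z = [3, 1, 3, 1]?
p = [0.4404, 0.0596, 0.4404, 0.0596]

exp(z) = [20.09, 2.718, 20.09, 2.718]
Sum = 45.61
p = [0.4404, 0.0596, 0.4404, 0.0596]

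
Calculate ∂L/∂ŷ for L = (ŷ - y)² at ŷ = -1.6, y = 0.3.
∂L/∂ŷ = -3.8

∂L/∂ŷ = 2(ŷ - y) = 2(-1.6 - 0.3) = 2(-1.9) = -3.8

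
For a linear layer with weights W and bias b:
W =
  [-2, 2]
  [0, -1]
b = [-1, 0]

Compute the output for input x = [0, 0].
y = [-1, 0]

Wx = [-2×0 + 2×0, 0×0 + -1×0]
   = [0, 0]
y = Wx + b = [0 + -1, 0 + 0] = [-1, 0]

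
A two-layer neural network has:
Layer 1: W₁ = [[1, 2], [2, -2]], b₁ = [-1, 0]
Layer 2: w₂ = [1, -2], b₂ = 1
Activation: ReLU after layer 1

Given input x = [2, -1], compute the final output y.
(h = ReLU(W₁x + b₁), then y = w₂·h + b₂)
y = -11

Layer 1 pre-activation: z₁ = [-1, 6]
After ReLU: h = [0, 6]
Layer 2 output: y = 1×0 + -2×6 + 1 = -11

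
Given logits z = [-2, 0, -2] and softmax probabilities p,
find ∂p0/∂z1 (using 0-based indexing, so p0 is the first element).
∂p0/∂z1 = -0.08382

p = softmax(z) = [0.1065, 0.787, 0.1065]
p0 = 0.1065, p1 = 0.787

∂p0/∂z1 = -p0 × p1 = -0.1065 × 0.787 = -0.08382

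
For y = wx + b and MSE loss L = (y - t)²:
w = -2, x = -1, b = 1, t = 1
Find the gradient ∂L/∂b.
∂L/∂b = 4

y = wx + b = (-2)(-1) + 1 = 3
∂L/∂y = 2(y - t) = 2(3 - 1) = 4
∂y/∂b = 1
∂L/∂b = ∂L/∂y · ∂y/∂b = 4 × 1 = 4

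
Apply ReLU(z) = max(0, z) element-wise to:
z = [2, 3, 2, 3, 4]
h = [2, 3, 2, 3, 4]

ReLU applied element-wise: max(0,2)=2, max(0,3)=3, max(0,2)=2, max(0,3)=3, max(0,4)=4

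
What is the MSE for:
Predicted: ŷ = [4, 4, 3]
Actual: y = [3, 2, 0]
MSE = 4.667

MSE = (1/3)((4-3)² + (4-2)² + (3-0)²) = (1/3)(1 + 4 + 9) = 4.667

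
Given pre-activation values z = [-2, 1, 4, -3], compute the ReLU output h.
h = [0, 1, 4, 0]

ReLU applied element-wise: max(0,-2)=0, max(0,1)=1, max(0,4)=4, max(0,-3)=0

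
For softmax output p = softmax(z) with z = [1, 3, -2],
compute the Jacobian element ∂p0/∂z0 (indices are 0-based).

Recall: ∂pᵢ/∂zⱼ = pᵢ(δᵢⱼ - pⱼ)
∂p0/∂z0 = 0.1045

p = softmax(z) = [0.1185, 0.8756, 0.0059]
p0 = 0.1185

∂p0/∂z0 = p0(1 - p0) = 0.1185 × (1 - 0.1185) = 0.1045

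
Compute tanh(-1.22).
-0.8397

tanh(-1.22) = (e^(-1.22) - e^(1.22))/(e^(-1.22) + e^(1.22)) = -0.8397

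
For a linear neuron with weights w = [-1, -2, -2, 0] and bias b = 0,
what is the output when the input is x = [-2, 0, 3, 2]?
y = -4

y = (-1)(-2) + (-2)(0) + (-2)(3) + (0)(2) + 0 = -4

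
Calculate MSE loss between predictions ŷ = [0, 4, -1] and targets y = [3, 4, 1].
MSE = 4.333

MSE = (1/3)((0-3)² + (4-4)² + (-1-1)²) = (1/3)(9 + 0 + 4) = 4.333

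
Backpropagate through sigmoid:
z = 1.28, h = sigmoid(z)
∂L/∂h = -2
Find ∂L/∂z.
∂L/∂z = -0.3404

σ(1.28) = 0.7824
σ'(1.28) = σ(1.28)(1 - σ(1.28)) = 0.7824 × 0.2176 = 0.1702
∂L/∂z = ∂L/∂h · σ'(z) = -2 × 0.1702 = -0.3404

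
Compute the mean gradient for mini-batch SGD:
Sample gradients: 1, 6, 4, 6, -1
Average gradient = 3.2

Average = (1/5)(1 + 6 + 4 + 6 + -1) = 16/5 = 3.2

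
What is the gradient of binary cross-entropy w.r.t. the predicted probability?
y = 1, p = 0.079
∂L/∂p = -12.66

∂L/∂p = -y/p + (1-y)/(1-p) = -1/0.079 + 0 = -12.66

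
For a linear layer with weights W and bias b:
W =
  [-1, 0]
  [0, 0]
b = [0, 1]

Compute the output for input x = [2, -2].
y = [-2, 1]

Wx = [-1×2 + 0×-2, 0×2 + 0×-2]
   = [-2, 0]
y = Wx + b = [-2 + 0, 0 + 1] = [-2, 1]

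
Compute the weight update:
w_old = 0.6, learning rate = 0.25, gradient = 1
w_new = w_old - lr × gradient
w_new = 0.35

w_new = w - η·∂L/∂w = 0.6 - 0.25×(1) = 0.6 - (0.25) = 0.35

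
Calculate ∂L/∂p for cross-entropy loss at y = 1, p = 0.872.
∂L/∂p = -1.147

∂L/∂p = -y/p + (1-y)/(1-p) = -1/0.872 + 0 = -1.147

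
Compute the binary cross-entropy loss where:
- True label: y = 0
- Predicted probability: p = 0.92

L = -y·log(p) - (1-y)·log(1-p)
L = 2.526

L = -0·log(0.92) - 1·log(0.08) = -log(0.08) = 2.526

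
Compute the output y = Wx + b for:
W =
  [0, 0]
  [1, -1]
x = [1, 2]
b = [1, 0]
y = [1, -1]

Wx = [0×1 + 0×2, 1×1 + -1×2]
   = [0, -1]
y = Wx + b = [0 + 1, -1 + 0] = [1, -1]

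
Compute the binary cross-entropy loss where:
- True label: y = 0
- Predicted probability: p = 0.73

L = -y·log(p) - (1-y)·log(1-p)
L = 1.309

L = -0·log(0.73) - 1·log(0.27) = -log(0.27) = 1.309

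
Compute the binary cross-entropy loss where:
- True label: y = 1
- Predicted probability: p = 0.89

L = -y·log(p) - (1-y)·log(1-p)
L = 0.1165

L = -1·log(0.89) - 0·log(0.11) = -log(0.89) = 0.1165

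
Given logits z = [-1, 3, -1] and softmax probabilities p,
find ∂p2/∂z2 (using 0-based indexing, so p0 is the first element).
∂p2/∂z2 = 0.01736

p = softmax(z) = [0.01767, 0.9647, 0.01767]
p2 = 0.01767

∂p2/∂z2 = p2(1 - p2) = 0.01767 × (1 - 0.01767) = 0.01736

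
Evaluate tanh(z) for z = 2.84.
0.9932

tanh(2.84) = (e^(2.84) - e^(-2.84))/(e^(2.84) + e^(-2.84)) = 0.9932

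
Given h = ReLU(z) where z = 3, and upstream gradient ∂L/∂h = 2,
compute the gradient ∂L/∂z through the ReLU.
∂L/∂z = 2

h = ReLU(3) = 3
Since z > 0: ∂h/∂z = 1
∂L/∂z = ∂L/∂h · ∂h/∂z = 2 × 1 = 2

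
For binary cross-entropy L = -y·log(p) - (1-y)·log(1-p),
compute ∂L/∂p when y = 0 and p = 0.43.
∂L/∂p = 1.754

∂L/∂p = -y/p + (1-y)/(1-p) = 0 + 1/0.57 = 1.754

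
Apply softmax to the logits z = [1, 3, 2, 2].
p = [0.0723, 0.5344, 0.1966, 0.1966]

exp(z) = [2.718, 20.09, 7.389, 7.389]
Sum = 37.58
p = [0.0723, 0.5344, 0.1966, 0.1966]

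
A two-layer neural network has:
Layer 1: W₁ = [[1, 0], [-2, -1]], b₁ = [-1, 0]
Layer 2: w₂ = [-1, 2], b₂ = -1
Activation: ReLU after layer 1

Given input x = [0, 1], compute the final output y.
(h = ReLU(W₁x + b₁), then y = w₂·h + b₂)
y = -1

Layer 1 pre-activation: z₁ = [-1, -1]
After ReLU: h = [0, 0]
Layer 2 output: y = -1×0 + 2×0 + -1 = -1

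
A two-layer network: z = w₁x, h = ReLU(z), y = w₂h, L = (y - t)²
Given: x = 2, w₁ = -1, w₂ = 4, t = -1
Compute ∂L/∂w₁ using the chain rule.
∂L/∂w₁ = 0

Forward pass:
z = w₁x = -1×2 = -2
h = ReLU(-2) = 0
y = w₂h = 4×0 = 0

Backward pass:
∂L/∂y = 2(y - t) = 2(0 - -1) = 2
∂y/∂h = w₂ = 4
∂h/∂z = 0 (ReLU derivative)
∂z/∂w₁ = x = 2

∂L/∂w₁ = 2 × 4 × 0 × 2 = 0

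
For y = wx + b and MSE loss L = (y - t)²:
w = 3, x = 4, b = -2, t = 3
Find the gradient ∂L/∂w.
∂L/∂w = 56

y = wx + b = (3)(4) + -2 = 10
∂L/∂y = 2(y - t) = 2(10 - 3) = 14
∂y/∂w = x = 4
∂L/∂w = ∂L/∂y · ∂y/∂w = 14 × 4 = 56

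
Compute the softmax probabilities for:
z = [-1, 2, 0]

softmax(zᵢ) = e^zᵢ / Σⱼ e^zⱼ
p = [0.042, 0.8438, 0.1142]

exp(z) = [0.3679, 7.389, 1]
Sum = 8.757
p = [0.042, 0.8438, 0.1142]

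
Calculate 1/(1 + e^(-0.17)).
0.5424

sigmoid(0.17) = 1/(1 + e^(-0.17)) = 1/(1 + 0.8437) = 0.5424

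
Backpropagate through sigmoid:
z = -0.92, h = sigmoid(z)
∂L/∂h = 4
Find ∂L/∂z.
∂L/∂z = 0.815

σ(-0.92) = 0.285
σ'(-0.92) = σ(-0.92)(1 - σ(-0.92)) = 0.285 × 0.715 = 0.2038
∂L/∂z = ∂L/∂h · σ'(z) = 4 × 0.2038 = 0.815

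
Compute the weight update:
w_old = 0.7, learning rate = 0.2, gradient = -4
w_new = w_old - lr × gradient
w_new = 1.5

w_new = w - η·∂L/∂w = 0.7 - 0.2×(-4) = 0.7 - (-0.8) = 1.5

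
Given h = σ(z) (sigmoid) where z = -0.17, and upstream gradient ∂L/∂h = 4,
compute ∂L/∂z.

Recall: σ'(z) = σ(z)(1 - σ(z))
∂L/∂z = 0.9928

σ(-0.17) = 0.4576
σ'(-0.17) = σ(-0.17)(1 - σ(-0.17)) = 0.4576 × 0.5424 = 0.2482
∂L/∂z = ∂L/∂h · σ'(z) = 4 × 0.2482 = 0.9928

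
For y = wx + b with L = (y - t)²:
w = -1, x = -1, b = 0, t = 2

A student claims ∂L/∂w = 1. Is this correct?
Incorrect

y = (-1)(-1) + 0 = 1
∂L/∂y = 2(y - t) = 2(1 - 2) = -2
∂y/∂w = x = -1
∂L/∂w = -2 × -1 = 2

Claimed value: 1
Incorrect: The correct gradient is 2.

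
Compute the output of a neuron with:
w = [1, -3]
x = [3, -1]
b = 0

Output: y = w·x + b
y = 6

y = (1)(3) + (-3)(-1) + 0 = 6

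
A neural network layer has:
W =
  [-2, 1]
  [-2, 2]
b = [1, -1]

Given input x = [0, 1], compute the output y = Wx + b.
y = [2, 1]

Wx = [-2×0 + 1×1, -2×0 + 2×1]
   = [1, 2]
y = Wx + b = [1 + 1, 2 + -1] = [2, 1]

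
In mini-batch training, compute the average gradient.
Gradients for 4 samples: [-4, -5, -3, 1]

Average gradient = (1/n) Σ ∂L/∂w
Average gradient = -2.75

Average = (1/4)(-4 + -5 + -3 + 1) = -11/4 = -2.75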